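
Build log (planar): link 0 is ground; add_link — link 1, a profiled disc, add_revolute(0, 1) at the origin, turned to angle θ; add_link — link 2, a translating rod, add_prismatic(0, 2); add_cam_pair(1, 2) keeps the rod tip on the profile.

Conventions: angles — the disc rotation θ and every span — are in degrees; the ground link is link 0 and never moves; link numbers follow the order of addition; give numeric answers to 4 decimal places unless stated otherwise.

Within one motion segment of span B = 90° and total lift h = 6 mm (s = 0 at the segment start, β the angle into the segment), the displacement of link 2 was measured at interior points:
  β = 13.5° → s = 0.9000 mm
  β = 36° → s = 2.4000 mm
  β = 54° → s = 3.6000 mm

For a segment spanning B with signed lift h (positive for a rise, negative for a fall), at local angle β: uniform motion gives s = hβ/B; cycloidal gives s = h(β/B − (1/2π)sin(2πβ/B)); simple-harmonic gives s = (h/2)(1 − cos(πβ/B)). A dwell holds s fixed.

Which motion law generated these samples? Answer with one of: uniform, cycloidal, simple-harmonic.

candidates at β/B = r: uniform s = h·r (linear in β); cycloidal s = h·(r − sin(2πr)/(2π)); simple-harmonic s = (h/2)(1 − cos(πr))
β=13.5°: printed 0.9000 | uniform 0.9000, cycloidal 0.1274, simple-harmonic 0.3270
β=36°: printed 2.4000 | uniform 2.4000, cycloidal 1.8387, simple-harmonic 2.0729
β=54°: printed 3.6000 | uniform 3.6000, cycloidal 4.1613, simple-harmonic 3.9271
only one law matches every sample → uniform

uniform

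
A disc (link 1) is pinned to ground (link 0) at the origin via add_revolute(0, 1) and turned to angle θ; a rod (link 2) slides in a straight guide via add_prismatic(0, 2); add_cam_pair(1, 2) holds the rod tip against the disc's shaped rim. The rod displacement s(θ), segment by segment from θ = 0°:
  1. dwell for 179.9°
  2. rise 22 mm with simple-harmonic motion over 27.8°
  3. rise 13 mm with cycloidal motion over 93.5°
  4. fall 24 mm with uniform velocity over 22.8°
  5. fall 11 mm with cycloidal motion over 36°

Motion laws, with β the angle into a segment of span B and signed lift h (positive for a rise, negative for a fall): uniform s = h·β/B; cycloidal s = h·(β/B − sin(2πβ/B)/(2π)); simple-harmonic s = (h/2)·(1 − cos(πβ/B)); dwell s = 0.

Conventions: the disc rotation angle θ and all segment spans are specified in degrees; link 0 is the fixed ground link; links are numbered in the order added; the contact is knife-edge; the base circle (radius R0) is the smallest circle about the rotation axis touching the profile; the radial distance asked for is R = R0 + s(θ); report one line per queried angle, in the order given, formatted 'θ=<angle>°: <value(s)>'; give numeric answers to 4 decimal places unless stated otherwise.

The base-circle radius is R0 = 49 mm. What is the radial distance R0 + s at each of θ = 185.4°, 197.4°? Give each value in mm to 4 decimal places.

segment 1 (0° to 179.9°, dwell): s unchanged at 0.0000
θ = 185.4° falls in segment 2 (179.9° to 207.7°, simple-harmonic, h = 22): β = 185.4 − 179.9 = 5.5°, B = 27.8°; Δs = 22/2·(1 − cos(π·0.1978)) = 2.0572; s = 0.0000 + 2.0572 = 2.0572
θ = 197.4° falls in segment 2 (179.9° to 207.7°, simple-harmonic, h = 22): β = 197.4 − 179.9 = 17.5°, B = 27.8°; Δs = 22/2·(1 − cos(π·0.6295)) = 15.3526; s = 0.0000 + 15.3526 = 15.3526
θ=185.4°: R = R0 + s = 49 + 2.0572 = 51.0572
θ=197.4°: R = R0 + s = 49 + 15.3526 = 64.3526

θ=185.4°: 51.0572
θ=197.4°: 64.3526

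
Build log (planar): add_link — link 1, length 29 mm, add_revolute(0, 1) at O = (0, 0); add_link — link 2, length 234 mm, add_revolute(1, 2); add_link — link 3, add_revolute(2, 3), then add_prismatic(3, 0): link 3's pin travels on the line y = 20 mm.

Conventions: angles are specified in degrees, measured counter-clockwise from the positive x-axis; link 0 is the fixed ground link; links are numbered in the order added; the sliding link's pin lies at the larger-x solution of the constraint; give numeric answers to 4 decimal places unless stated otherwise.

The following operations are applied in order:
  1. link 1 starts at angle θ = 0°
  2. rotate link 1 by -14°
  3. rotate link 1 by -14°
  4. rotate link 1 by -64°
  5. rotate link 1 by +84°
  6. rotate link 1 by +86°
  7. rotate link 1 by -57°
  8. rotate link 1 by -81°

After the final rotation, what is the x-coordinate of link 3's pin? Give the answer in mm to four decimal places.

geometry: r = 29 mm, L = 234 mm, e = 20 mm; θ starts at 0°
rotate link 1 by -14°: θ ← 0° -14° = -14°
rotate link 1 by -14°: θ ← -14° -14° = -28°
rotate link 1 by -64°: θ ← -28° -64° = -92°
rotate link 1 by +84°: θ ← -92° +84° = -8°
rotate link 1 by +86°: θ ← -8° +86° = 78°
rotate link 1 by -57°: θ ← 78° -57° = 21°
rotate link 1 by -81°: θ ← 21° -81° = -60°
crank pin P = (r cos θ, r sin θ) = (14.500000, -25.114737)
h = r sin θ − e = -25.114737 − 20 = -45.114737
x = r cos θ + √(L² − h²) = 14.500000 + 229.609801 = 244.109801

244.1098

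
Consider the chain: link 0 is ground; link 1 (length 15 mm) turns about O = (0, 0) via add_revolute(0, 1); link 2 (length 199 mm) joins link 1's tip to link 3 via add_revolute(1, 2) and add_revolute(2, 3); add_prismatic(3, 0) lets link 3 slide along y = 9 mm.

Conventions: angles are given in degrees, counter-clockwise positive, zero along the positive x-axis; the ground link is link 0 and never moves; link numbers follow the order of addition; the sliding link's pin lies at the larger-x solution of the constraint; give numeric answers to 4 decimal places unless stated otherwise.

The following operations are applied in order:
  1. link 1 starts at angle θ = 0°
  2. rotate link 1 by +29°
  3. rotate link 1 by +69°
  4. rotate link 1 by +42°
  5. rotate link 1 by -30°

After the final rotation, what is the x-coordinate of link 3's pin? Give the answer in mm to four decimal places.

geometry: r = 15 mm, L = 199 mm, e = 9 mm; θ starts at 0°
rotate link 1 by +29°: θ ← 0° +29° = 29°
rotate link 1 by +69°: θ ← 29° +69° = 98°
rotate link 1 by +42°: θ ← 98° +42° = 140°
rotate link 1 by -30°: θ ← 140° -30° = 110°
crank pin P = (r cos θ, r sin θ) = (-5.130302, 14.095389)
h = r sin θ − e = 14.095389 − 9 = 5.095389
x = r cos θ + √(L² − h²) = -5.130302 + 198.934756 = 193.804454

193.8045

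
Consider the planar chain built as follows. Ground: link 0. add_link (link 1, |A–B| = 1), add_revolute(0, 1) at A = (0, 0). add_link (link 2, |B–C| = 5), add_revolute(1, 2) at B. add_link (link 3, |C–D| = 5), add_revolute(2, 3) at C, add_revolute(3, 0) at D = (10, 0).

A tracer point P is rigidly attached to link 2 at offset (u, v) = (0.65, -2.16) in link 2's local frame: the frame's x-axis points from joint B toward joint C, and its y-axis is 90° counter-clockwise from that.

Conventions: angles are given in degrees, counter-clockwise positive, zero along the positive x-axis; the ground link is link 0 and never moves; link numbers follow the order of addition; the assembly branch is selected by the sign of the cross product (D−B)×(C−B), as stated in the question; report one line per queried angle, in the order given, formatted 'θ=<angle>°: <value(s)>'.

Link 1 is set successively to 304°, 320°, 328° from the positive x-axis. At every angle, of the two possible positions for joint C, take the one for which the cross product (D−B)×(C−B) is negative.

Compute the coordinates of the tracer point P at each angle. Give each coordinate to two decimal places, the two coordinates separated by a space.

A=(0,0), D=(10.00,0)
θ=304°: B = A + 1.00·(cos304°, sin304°) = (0.5592, -0.8290)
θ=304°: |BD| = 9.4771
θ=304°: circle(B,5.00) ∩ circle(D,5.00): a=4.7386, h=1.5956
θ=304°:   candidates: C₊=(5.1400,1.1750) cross=15.122; C₋=(5.4192,-2.0040) cross=-15.122
θ=304°:   branch - wants cross < 0 → take C=(5.4192,-2.0040) (cross=-15.122)
θ=304°: ex = (C−B)/|BC| = (0.9720,-0.2350); ey = (0.2350,0.9720)
θ=304°: P = B + 0.65·ex + -2.16·ey = (0.6834,-3.0813)
θ=320°: B = A + 1.00·(cos320°, sin320°) = (0.7660, -0.6428)
θ=320°: |BD| = 9.2563
θ=320°: circle(B,5.00) ∩ circle(D,5.00): a=4.6282, h=1.8921
θ=320°:   candidates: C₊=(5.2516,1.5662) cross=17.514; C₋=(5.5144,-2.2090) cross=-17.514
θ=320°:   branch - wants cross < 0 → take C=(5.5144,-2.2090) (cross=-17.514)
θ=320°: ex = (C−B)/|BC| = (0.9497,-0.3132); ey = (0.3132,0.9497)
θ=320°: P = B + 0.65·ex + -2.16·ey = (0.7067,-2.8977)
θ=328°: B = A + 1.00·(cos328°, sin328°) = (0.8480, -0.5299)
θ=328°: |BD| = 9.1673
θ=328°: circle(B,5.00) ∩ circle(D,5.00): a=4.5836, h=1.9976
θ=328°:   candidates: C₊=(5.3086,1.7293) cross=18.312; C₋=(5.5395,-2.2592) cross=-18.312
θ=328°:   branch - wants cross < 0 → take C=(5.5395,-2.2592) (cross=-18.312)
θ=328°: ex = (C−B)/|BC| = (0.9383,-0.3459); ey = (0.3459,0.9383)
θ=328°: P = B + 0.65·ex + -2.16·ey = (0.7109,-2.7814)

θ=304°: 0.68 -3.08
θ=320°: 0.71 -2.90
θ=328°: 0.71 -2.78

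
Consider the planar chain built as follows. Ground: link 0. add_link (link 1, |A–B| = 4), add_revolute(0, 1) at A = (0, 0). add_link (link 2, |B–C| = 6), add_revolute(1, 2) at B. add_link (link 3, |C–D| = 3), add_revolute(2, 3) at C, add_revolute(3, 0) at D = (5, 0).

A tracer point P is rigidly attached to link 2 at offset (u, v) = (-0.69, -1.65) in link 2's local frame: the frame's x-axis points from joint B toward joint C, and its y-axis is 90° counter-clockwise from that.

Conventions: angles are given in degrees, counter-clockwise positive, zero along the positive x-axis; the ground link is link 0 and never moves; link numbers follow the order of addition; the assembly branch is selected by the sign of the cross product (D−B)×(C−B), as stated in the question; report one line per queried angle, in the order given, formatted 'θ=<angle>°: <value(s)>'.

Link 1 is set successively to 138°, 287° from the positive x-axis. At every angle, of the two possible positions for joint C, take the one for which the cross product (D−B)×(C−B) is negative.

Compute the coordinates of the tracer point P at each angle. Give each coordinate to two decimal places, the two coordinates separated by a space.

A=(0,0), D=(5.00,0)
θ=138°: B = A + 4.00·(cos138°, sin138°) = (-2.9726, 2.6765)
θ=138°: |BD| = 8.4099
θ=138°: circle(B,6.00) ∩ circle(D,3.00): a=5.8102, h=1.4972
θ=138°:   candidates: C₊=(3.0120,2.2468) cross=12.592; C₋=(2.0590,-0.5920) cross=-12.592
θ=138°:   branch - wants cross < 0 → take C=(2.0590,-0.5920) (cross=-12.592)
θ=138°: ex = (C−B)/|BC| = (0.8386,-0.5448); ey = (0.5448,0.8386)
θ=138°: P = B + -0.69·ex + -1.65·ey = (-4.4501,1.6687)
θ=287°: B = A + 4.00·(cos287°, sin287°) = (1.1695, -3.8252)
θ=287°: |BD| = 5.4134
θ=287°: circle(B,6.00) ∩ circle(D,3.00): a=5.2005, h=2.9924
θ=287°:   candidates: C₊=(2.7348,1.9670) cross=16.199; C₋=(6.9639,-2.2679) cross=-16.199
θ=287°:   branch - wants cross < 0 → take C=(6.9639,-2.2679) (cross=-16.199)
θ=287°: ex = (C−B)/|BC| = (0.9657,0.2596); ey = (-0.2596,0.9657)
θ=287°: P = B + -0.69·ex + -1.65·ey = (0.9314,-5.5978)

θ=138°: -4.45 1.67
θ=287°: 0.93 -5.60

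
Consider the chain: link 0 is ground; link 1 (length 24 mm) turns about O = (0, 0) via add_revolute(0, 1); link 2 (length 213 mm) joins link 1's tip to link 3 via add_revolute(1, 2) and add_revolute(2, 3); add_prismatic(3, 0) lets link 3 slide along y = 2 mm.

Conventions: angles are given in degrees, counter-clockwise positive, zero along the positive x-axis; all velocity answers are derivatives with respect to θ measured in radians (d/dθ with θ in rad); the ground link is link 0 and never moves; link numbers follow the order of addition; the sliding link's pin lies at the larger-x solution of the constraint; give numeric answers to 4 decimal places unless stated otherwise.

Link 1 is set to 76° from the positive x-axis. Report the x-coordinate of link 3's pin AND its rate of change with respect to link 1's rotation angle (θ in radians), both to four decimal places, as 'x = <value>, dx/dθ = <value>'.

geometry: r = 24 mm, L = 213 mm, e = 2 mm
crank pin P = (r cos θ, r sin θ) = (5.806125, 23.287097)
h = r sin θ − e = 23.287097 − 2 = 21.287097
x = r cos θ + √(L² − h²) = 5.806125 + 211.933620 = 217.739746
dx/dθ = −r sin θ − h·r cos θ/√(L² − h²) (θ in radians; h = 21.287097) = -23.870278

x = 217.7397, dx/dθ = -23.8703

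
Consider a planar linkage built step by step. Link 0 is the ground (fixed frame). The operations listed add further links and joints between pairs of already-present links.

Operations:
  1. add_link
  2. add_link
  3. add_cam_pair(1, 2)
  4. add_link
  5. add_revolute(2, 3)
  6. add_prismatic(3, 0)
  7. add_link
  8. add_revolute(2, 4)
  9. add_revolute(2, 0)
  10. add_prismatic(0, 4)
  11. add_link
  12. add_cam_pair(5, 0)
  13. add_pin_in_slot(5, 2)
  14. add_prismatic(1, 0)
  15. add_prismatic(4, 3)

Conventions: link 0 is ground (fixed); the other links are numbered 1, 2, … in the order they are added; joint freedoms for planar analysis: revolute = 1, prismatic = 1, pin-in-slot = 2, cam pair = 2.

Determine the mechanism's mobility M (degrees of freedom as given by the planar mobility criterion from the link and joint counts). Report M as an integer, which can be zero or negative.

ground; <1,0,0>
#1 <2,0,0>
#2 <3,0,0>
C:1↔2 J2 <3,0,1>
#3 <4,0,1>
R:2↔3 J1 <4,1,1>
P:3↔0 J1 <4,2,1>
#4 <5,2,1>
R:2↔4 J1 <5,3,1>
R:2↔0 J1 <5,4,1>
P:0↔4 J1 <5,5,1>
#5 <6,5,1>
C:5↔0 J2 <6,5,2>
PS:5↔2 J2 <6,5,3>
P:1↔0 J1 <6,6,3>
P:4↔3 J1 <6,7,3>
3×5 − 2×7 − 1×3 = -2

M = -2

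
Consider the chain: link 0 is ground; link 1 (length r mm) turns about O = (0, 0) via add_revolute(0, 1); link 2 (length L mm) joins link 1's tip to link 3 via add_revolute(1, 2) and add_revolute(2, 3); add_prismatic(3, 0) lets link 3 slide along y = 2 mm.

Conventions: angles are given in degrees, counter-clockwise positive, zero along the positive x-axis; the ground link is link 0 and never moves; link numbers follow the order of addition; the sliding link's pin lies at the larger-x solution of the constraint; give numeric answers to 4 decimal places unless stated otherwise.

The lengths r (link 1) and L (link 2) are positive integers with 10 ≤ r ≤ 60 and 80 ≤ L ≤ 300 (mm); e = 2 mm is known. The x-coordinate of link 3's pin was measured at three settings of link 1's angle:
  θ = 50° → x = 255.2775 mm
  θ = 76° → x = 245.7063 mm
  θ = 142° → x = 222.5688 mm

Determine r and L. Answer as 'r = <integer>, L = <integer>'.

constraint per measurement: (x − r cos θ)² + (r sin θ − e)² = L²
subtracting the θ₁ and θ₂ equations cancels the r² and L² terms:
r = (x₁² − x₂²) / (2[(x₁cos θ₁ + e sin θ₁) − (x₂cos θ₂ + e sin θ₂)]) = 23.0001 → r = 23
L² = (x₁ − r cos θ₁)² + (r sin θ₁ − e)² = 58081.0221 → L = 241.0000 → L = 241
check at θ₃=142°: x = 222.5688 (printed 222.5688) ✓

r = 23, L = 241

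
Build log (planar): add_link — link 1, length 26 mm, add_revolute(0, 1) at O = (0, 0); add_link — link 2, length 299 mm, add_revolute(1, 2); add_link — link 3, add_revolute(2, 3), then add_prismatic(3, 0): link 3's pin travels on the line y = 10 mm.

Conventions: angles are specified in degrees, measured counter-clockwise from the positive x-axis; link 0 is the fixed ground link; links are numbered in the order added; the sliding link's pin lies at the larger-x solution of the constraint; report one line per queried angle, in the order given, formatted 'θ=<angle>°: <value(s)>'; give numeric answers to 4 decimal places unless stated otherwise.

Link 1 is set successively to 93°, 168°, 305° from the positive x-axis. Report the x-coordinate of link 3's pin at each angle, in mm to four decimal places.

geometry: r = 26 mm, L = 299 mm, e = 10 mm
θ=93°: crank pin P = (r cos θ, r sin θ) = (-1.360735, 25.964368)
θ=93°: h = r sin θ − e = 25.964368 − 10 = 15.964368
θ=93°: x = r cos θ + √(L² − h²) = -1.360735 + 298.573507 = 297.212772
θ=168°: crank pin P = (r cos θ, r sin θ) = (-25.431838, 5.405704)
θ=168°: h = r sin θ − e = 5.405704 − 10 = -4.594296
θ=168°: x = r cos θ + √(L² − h²) = -25.431838 + 298.964701 = 273.532863
θ=305°: crank pin P = (r cos θ, r sin θ) = (14.912987, -21.297953)
θ=305°: h = r sin θ − e = -21.297953 − 10 = -31.297953
θ=305°: x = r cos θ + √(L² − h²) = 14.912987 + 297.357425 = 312.270412

θ=93°: 297.2128
θ=168°: 273.5329
θ=305°: 312.2704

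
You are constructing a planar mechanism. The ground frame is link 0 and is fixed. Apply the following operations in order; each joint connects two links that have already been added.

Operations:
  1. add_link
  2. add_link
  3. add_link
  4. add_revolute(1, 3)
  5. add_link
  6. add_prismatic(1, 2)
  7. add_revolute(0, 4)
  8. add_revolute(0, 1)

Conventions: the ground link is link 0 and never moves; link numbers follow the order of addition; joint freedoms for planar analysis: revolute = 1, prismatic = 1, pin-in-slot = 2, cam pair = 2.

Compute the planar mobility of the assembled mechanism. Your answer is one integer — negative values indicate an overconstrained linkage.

(L,J1,J2)=(1,0,0); link0 fixed
link1: (2,0,0)
link2: (3,0,0)
link3: (4,0,0)
R 1-3 [J1]: (4,1,0)
link4: (5,1,0)
P 1-2 [J1]: (5,2,0)
R 0-4 [J1]: (5,3,0)
R 0-1 [J1]: (5,4,0)
Grübler: 3·4 − 2·4 − 0 = 4

M = 4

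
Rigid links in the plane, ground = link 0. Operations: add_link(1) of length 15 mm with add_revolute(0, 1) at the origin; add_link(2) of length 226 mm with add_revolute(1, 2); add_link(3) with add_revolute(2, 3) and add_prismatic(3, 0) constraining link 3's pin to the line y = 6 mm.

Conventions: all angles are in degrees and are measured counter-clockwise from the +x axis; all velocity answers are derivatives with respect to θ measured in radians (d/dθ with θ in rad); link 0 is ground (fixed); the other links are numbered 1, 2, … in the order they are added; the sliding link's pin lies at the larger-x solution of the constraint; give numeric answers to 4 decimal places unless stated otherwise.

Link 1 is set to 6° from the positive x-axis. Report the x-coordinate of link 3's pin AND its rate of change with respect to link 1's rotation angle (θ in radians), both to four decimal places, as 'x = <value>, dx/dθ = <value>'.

geometry: r = 15 mm, L = 226 mm, e = 6 mm
crank pin P = (r cos θ, r sin θ) = (14.917828, 1.567927)
h = r sin θ − e = 1.567927 − 6 = -4.432073
x = r cos θ + √(L² − h²) = 14.917828 + 225.956537 = 240.874366
dx/dθ = −r sin θ − h·r cos θ/√(L² − h²) (θ in radians; h = -4.432073) = -1.275318

x = 240.8744, dx/dθ = -1.2753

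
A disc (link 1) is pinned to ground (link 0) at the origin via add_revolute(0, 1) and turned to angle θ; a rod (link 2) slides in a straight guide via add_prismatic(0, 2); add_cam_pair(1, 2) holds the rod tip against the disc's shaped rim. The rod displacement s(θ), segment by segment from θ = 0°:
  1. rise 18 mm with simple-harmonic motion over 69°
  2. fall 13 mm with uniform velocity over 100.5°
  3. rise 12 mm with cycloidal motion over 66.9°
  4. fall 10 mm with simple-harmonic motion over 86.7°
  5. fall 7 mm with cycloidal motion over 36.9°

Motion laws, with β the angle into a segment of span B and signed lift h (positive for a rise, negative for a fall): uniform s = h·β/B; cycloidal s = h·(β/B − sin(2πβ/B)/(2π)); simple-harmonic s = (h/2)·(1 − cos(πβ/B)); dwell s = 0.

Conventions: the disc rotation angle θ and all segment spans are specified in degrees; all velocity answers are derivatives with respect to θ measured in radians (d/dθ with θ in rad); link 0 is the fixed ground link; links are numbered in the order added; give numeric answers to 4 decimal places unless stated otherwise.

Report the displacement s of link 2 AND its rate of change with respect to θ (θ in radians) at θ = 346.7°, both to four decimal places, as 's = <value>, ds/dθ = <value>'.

segment 1 (0° to 69°, simple-harmonic, h = 18) is passed completely: s = 0.0000 + (18) = 18.0000
segment 2 (69° to 169.5°, uniform, h = -13) is passed completely: s = 18.0000 + (-13) = 5.0000
segment 3 (169.5° to 236.4°, cycloidal, h = 12) is passed completely: s = 5.0000 + (12) = 17.0000
segment 4 (236.4° to 323.1°, simple-harmonic, h = -10) is passed completely: s = 17.0000 + (-10) = 7.0000
θ = 346.7° falls in segment 5 (323.1° to 360°, cycloidal, h = -7): β = 346.7 − 323.1 = 23.6°, B = 36.9°; Δs = -7·(0.6396 − sin(2π·0.6396)/(2π)) = -5.3334; s = 7.0000 − 5.3334 = 1.6666
velocity in seg [323.1°–360°] (cycloidal), θ in radians: β = 23.6° = 0.4119 rad, B = 36.9° = 0.6440 rad; ds/dθ = (h/B)(1 − cos(2πβ/B)) = ((-7)/0.6440)(1 − cos(2π·0.6396)) = -17.820145 mm/rad

s = 1.6666, ds/dθ = -17.8201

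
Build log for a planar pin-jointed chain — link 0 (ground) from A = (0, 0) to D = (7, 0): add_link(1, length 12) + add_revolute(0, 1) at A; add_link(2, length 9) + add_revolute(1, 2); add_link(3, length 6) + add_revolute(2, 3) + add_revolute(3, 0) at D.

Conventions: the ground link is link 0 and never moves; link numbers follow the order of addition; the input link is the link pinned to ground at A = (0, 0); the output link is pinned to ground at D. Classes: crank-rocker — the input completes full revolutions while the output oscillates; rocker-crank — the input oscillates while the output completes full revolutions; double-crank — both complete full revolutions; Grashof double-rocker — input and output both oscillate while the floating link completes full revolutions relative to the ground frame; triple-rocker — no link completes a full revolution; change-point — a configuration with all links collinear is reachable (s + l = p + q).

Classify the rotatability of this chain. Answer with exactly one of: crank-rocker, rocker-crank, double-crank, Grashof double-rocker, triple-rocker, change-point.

lengths: ground=7, input=12, coupler=9, output=6
sorted: s=6 (shortest), l=12 (longest), p+q=16
s + l = 18 vs p + q = 16
s + l > p + q → non-Grashof → no link fully rotates → triple-rocker

triple-rocker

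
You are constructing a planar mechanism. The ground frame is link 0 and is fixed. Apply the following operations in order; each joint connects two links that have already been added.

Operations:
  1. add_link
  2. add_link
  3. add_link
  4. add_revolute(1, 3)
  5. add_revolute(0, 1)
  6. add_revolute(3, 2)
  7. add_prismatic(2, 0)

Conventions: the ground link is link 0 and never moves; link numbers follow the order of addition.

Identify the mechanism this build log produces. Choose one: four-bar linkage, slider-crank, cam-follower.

links: 4 (incl. ground); joints: 3 revolute, 1 prismatic, 0 higher (cam) pair, forming one closed loop
4 links, 3 revolutes + 1 prismatic in one loop → slider-crank

slider-crank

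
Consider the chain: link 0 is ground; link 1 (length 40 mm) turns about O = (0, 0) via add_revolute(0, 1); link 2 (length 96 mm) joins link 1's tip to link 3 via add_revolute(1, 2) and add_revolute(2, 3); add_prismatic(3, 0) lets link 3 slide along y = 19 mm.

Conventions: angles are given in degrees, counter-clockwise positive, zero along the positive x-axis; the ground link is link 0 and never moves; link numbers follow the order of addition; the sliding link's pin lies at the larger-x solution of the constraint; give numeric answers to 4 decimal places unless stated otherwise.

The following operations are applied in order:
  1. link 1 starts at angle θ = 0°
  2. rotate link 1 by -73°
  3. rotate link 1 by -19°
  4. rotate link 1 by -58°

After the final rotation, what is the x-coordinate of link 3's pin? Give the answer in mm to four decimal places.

geometry: r = 40 mm, L = 96 mm, e = 19 mm; θ starts at 0°
rotate link 1 by -73°: θ ← 0° -73° = -73°
rotate link 1 by -19°: θ ← -73° -19° = -92°
rotate link 1 by -58°: θ ← -92° -58° = -150°
crank pin P = (r cos θ, r sin θ) = (-34.641016, -20.000000)
h = r sin θ − e = -20.000000 − 19 = -39.000000
x = r cos θ + √(L² − h²) = -34.641016 + 87.721149 = 53.080133

53.0801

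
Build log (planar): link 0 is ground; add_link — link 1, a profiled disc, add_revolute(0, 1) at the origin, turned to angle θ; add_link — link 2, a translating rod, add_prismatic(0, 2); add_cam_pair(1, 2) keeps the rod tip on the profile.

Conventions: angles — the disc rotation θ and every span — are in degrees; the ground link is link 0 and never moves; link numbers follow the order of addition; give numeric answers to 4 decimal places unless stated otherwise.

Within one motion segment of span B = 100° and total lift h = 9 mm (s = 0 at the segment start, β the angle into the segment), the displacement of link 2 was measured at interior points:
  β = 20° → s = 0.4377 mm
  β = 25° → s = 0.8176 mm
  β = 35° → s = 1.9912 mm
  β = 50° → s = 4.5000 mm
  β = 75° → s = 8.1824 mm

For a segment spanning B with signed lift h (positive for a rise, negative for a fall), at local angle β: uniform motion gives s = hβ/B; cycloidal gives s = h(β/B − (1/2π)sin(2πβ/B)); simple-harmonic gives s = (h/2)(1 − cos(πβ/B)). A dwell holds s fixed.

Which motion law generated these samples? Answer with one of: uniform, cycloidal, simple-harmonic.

candidates at β/B = r: uniform s = h·r (linear in β); cycloidal s = h·(r − sin(2πr)/(2π)); simple-harmonic s = (h/2)(1 − cos(πr))
β=20°: printed 0.4377 | uniform 1.8000, cycloidal 0.4377, simple-harmonic 0.8594
β=25°: printed 0.8176 | uniform 2.2500, cycloidal 0.8176, simple-harmonic 1.3180
β=35°: printed 1.9912 | uniform 3.1500, cycloidal 1.9912, simple-harmonic 2.4570
β=50°: printed 4.5000 | uniform 4.5000, cycloidal 4.5000, simple-harmonic 4.5000
β=75°: printed 8.1824 | uniform 6.7500, cycloidal 8.1824, simple-harmonic 7.6820
only one law matches every sample → cycloidal

cycloidal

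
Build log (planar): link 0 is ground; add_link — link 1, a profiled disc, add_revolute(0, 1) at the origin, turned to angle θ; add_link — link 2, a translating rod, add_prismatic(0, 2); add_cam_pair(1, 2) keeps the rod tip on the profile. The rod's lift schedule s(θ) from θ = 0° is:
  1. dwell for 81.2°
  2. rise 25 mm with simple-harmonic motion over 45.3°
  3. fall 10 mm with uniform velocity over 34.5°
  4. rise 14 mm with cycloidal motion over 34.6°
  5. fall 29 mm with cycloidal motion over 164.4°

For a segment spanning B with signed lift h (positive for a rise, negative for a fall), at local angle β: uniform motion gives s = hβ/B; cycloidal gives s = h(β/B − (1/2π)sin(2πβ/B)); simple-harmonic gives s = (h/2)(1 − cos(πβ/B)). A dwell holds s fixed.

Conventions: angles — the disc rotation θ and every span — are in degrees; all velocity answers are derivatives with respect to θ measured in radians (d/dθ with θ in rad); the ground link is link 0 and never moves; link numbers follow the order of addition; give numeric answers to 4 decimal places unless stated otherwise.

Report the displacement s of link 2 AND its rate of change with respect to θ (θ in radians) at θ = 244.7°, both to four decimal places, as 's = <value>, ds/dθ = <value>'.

seg 1 [0°–81.2°] dwell: s stays 0.0000
seg 2 [81.2°–126.5°] simple-harmonic, h=25: full span → s += 25 → s = 25.0000
seg 3 [126.5°–161°] uniform, h=-10: full span → s += -10 → s = 15.0000
seg 4 [161°–195.6°] cycloidal, h=14: full span → s += 14 → s = 29.0000
seg 5 [195.6°–360°] cycloidal, h=-29: θ=244.7° here. β=49.1, B=164.4. -29·(0.2987 − sin(2π·0.2987)/(2π)) = -4.2598 → s = 24.7402
velocity in seg [195.6°–360°] (cycloidal), θ in radians: β = 49.1° = 0.8570 rad, B = 164.4° = 2.8693 rad; ds/dθ = (h/B)(1 − cos(2πβ/B)) = ((-29)/2.8693)(1 − cos(2π·0.2987)) = -13.149199 mm/rad

s = 24.7402, ds/dθ = -13.1492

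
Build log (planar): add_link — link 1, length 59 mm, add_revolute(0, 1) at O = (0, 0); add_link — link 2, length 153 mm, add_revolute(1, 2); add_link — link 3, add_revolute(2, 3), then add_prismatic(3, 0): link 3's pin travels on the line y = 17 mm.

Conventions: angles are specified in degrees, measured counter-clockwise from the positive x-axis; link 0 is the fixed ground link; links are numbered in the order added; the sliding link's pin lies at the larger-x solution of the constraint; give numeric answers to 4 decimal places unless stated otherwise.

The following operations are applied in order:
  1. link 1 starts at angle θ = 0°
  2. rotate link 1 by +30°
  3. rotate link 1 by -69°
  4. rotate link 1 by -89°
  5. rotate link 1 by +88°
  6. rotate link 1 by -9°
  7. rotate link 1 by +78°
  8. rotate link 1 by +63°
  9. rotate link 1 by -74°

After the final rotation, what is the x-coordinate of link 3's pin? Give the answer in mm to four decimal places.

geometry: r = 59 mm, L = 153 mm, e = 17 mm; θ starts at 0°
rotate link 1 by +30°: θ ← 0° +30° = 30°
rotate link 1 by -69°: θ ← 30° -69° = -39°
rotate link 1 by -89°: θ ← -39° -89° = -128°
rotate link 1 by +88°: θ ← -128° +88° = -40°
rotate link 1 by -9°: θ ← -40° -9° = -49°
rotate link 1 by +78°: θ ← -49° +78° = 29°
rotate link 1 by +63°: θ ← 29° +63° = 92°
rotate link 1 by -74°: θ ← 92° -74° = 18°
crank pin P = (r cos θ, r sin θ) = (56.112334, 18.232003)
h = r sin θ − e = 18.232003 − 17 = 1.232003
x = r cos θ + √(L² − h²) = 56.112334 + 152.995040 = 209.107374

209.1074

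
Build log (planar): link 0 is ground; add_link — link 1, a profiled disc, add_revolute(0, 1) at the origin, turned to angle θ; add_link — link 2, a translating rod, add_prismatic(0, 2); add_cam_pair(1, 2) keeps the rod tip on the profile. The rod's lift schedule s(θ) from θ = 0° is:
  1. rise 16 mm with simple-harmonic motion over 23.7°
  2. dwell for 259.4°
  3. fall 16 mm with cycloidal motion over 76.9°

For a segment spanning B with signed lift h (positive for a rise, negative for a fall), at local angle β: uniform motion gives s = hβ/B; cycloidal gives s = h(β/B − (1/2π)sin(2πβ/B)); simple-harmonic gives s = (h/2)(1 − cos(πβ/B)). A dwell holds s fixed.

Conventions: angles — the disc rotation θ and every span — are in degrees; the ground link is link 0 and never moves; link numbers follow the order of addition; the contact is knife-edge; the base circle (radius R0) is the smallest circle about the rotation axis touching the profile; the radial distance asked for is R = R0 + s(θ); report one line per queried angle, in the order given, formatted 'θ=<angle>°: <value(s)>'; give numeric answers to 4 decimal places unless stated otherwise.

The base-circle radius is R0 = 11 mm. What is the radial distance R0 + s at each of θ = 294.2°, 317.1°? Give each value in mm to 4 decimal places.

seg 1 [0°–23.7°] simple-harmonic, h=16: full span → s += 16 → s = 16.0000
seg 2 [23.7°–283.1°] dwell: s stays 16.0000
seg 3 [283.1°–360°] cycloidal, h=-16: θ=294.2° here. β=11.1, B=76.9. -16·(0.1443 − sin(2π·0.1443)/(2π)) = -0.3038 → s = 15.6962
seg 3 [283.1°–360°] cycloidal, h=-16: θ=317.1° here. β=34, B=76.9. -16·(0.4421 − sin(2π·0.4421)/(2π)) = -6.1685 → s = 9.8315
θ=294.2°: R = R0 + s = 11 + 15.6962 = 26.6962
θ=317.1°: R = R0 + s = 11 + 9.8315 = 20.8315

θ=294.2°: 26.6962
θ=317.1°: 20.8315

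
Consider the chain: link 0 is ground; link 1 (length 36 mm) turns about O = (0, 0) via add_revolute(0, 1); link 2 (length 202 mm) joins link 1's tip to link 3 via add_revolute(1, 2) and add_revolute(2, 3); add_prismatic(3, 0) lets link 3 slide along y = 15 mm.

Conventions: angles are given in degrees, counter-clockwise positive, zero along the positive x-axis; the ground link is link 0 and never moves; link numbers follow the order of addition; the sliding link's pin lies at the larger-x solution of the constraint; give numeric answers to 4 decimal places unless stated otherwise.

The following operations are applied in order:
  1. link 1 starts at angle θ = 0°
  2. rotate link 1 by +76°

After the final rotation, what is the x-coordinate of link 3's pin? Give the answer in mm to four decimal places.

geometry: r = 36 mm, L = 202 mm, e = 15 mm; θ starts at 0°
rotate link 1 by +76°: θ ← 0° +76° = 76°
crank pin P = (r cos θ, r sin θ) = (8.709188, 34.930646)
h = r sin θ − e = 34.930646 − 15 = 19.930646
x = r cos θ + √(L² − h²) = 8.709188 + 201.014351 = 209.723539

209.7235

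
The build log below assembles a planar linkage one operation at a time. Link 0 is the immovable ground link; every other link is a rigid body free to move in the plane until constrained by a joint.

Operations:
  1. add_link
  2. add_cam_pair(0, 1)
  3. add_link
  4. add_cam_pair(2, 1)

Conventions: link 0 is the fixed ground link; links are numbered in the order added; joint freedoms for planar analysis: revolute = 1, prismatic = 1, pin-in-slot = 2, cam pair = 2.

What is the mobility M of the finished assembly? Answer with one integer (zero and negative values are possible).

L=1 J1=0 J2=0
add link → L=2 J1=0 J2=0
C@0,1 dof=2 J2 → L=2 J1=0 J2=1
add link → L=3 J1=0 J2=1
C@2,1 dof=2 J2 → L=3 J1=0 J2=2
M=3(L−1)−2J1−J2=3·2−2·0−2=4

M = 4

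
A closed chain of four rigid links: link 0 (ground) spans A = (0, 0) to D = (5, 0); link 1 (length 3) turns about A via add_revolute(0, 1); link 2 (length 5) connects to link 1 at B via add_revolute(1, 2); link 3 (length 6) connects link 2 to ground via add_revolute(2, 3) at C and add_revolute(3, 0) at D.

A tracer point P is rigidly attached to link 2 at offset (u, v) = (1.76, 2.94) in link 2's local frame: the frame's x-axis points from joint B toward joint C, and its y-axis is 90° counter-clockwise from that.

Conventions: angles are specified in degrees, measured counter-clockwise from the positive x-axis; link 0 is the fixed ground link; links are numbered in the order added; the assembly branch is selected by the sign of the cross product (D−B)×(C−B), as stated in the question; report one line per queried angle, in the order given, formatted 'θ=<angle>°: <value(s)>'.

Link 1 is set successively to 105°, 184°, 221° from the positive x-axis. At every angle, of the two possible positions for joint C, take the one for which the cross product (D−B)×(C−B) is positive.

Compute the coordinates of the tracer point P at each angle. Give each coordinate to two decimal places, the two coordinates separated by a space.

A=(0,0), D=(5.00,0)
θ=105°: B = A + 3.00·(cos105°, sin105°) = (-0.7765, 2.8978)
θ=105°: |BD| = 6.4626
θ=105°: circle(B,5.00) ∩ circle(D,6.00): a=2.3802, h=4.3971
θ=105°:   candidates: C₊=(3.3227,5.7608) cross=28.417; C₋=(-0.6206,-2.0998) cross=-28.417
θ=105°:   branch + wants cross > 0 → take C=(3.3227,5.7608) (cross=28.417)
θ=105°: ex = (C−B)/|BC| = (0.8198,0.5726); ey = (-0.5726,0.8198)
θ=105°: P = B + 1.76·ex + 2.94·ey = (-1.0170,6.3159)
θ=184°: B = A + 3.00·(cos184°, sin184°) = (-2.9927, -0.2093)
θ=184°: |BD| = 7.9954
θ=184°: circle(B,5.00) ∩ circle(D,6.00): a=3.3098, h=3.7477
θ=184°:   candidates: C₊=(0.2179,3.6238) cross=29.964; C₋=(0.4141,-3.8690) cross=-29.964
θ=184°:   branch + wants cross > 0 → take C=(0.2179,3.6238) (cross=29.964)
θ=184°: ex = (C−B)/|BC| = (0.6421,0.7666); ey = (-0.7666,0.6421)
θ=184°: P = B + 1.76·ex + 2.94·ey = (-4.1164,3.0278)
θ=221°: B = A + 3.00·(cos221°, sin221°) = (-2.2641, -1.9682)
θ=221°: |BD| = 7.5260
θ=221°: circle(B,5.00) ∩ circle(D,6.00): a=3.0322, h=3.9756
θ=221°:   candidates: C₊=(-0.3771,2.6621) cross=29.921; C₋=(1.7023,-5.0125) cross=-29.921
θ=221°:   branch + wants cross > 0 → take C=(-0.3771,2.6621) (cross=29.921)
θ=221°: ex = (C−B)/|BC| = (0.3774,0.9260); ey = (-0.9260,0.3774)
θ=221°: P = B + 1.76·ex + 2.94·ey = (-4.3225,0.7712)

θ=105°: -1.02 6.32
θ=184°: -4.12 3.03
θ=221°: -4.32 0.77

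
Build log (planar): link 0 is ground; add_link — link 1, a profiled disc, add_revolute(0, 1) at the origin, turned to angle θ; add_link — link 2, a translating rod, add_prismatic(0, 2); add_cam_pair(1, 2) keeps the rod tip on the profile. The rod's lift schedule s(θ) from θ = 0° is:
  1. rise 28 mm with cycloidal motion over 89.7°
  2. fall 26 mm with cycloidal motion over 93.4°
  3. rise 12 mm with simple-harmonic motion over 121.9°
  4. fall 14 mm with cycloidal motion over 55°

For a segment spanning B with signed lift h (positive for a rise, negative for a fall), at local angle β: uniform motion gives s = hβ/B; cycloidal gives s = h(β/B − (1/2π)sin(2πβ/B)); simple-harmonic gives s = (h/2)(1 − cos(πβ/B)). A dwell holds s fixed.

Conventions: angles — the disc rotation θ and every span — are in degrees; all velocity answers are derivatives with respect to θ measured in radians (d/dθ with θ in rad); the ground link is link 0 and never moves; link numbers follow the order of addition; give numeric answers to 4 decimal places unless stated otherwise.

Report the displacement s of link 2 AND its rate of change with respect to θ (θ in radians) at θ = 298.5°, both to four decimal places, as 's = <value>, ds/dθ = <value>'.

seg 1 [0°–89.7°] cycloidal, h=28: full span → s += 28 → s = 28.0000
seg 2 [89.7°–183.1°] cycloidal, h=-26: full span → s += -26 → s = 2.0000
seg 3 [183.1°–305°] simple-harmonic, h=12: θ=298.5° here. β=115.4, B=121.9. 12/2·(1 − cos(π·0.9467)) = 11.9160 → s = 13.9160
velocity in seg [183.1°–305°] (simple-harmonic), θ in radians: β = 115.4° = 2.0141 rad, B = 121.9° = 2.1276 rad; ds/dθ = (πh/(2B)) sin(πβ/B) = (π·12/(2·2.1276)) sin(π·0.9467) = 1.477224 mm/rad

s = 13.9160, ds/dθ = 1.4772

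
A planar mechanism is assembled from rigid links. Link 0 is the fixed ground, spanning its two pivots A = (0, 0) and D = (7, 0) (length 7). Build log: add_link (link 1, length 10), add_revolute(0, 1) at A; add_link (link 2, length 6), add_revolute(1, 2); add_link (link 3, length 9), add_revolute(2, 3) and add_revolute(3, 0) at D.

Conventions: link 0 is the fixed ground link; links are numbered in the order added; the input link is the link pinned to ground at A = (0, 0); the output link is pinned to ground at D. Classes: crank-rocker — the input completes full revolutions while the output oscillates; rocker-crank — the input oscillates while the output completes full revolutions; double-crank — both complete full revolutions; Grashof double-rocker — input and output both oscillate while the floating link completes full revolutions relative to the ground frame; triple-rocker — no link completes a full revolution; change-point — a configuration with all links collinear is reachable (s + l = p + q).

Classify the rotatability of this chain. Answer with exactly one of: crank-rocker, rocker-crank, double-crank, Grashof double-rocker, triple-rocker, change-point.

lengths: ground=7, input=10, coupler=6, output=9
sorted: s=6 (shortest), l=10 (longest), p+q=16
s + l = 16 vs p + q = 16
s + l = p + q → change-point (collinear configuration reachable)

change-point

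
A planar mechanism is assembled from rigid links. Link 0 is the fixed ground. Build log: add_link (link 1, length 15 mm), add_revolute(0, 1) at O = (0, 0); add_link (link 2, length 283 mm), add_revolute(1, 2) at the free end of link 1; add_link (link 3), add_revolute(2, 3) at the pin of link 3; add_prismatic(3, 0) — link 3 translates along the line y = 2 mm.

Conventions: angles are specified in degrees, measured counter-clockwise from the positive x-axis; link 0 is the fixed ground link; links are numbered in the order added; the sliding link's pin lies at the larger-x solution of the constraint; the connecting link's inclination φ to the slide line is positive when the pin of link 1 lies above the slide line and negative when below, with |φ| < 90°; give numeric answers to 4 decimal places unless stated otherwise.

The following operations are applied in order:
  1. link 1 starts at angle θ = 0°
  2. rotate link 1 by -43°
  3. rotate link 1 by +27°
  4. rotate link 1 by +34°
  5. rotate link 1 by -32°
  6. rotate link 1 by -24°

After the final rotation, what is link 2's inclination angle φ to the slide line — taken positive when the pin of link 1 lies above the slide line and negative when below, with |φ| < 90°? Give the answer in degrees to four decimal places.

geometry: r = 15 mm, L = 283 mm, e = 2 mm; θ starts at 0°
rotate link 1 by -43°: θ ← 0° -43° = -43°
rotate link 1 by +27°: θ ← -43° +27° = -16°
rotate link 1 by +34°: θ ← -16° +34° = 18°
rotate link 1 by -32°: θ ← 18° -32° = -14°
rotate link 1 by -24°: θ ← -14° -24° = -38°
h = r sin θ − e = -9.234922 − 2 = -11.234922
sin φ = h / L = -11.234922 / 283 = -0.03969937
φ = arcsin(-0.03969937) = -2.275204°

-2.2752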